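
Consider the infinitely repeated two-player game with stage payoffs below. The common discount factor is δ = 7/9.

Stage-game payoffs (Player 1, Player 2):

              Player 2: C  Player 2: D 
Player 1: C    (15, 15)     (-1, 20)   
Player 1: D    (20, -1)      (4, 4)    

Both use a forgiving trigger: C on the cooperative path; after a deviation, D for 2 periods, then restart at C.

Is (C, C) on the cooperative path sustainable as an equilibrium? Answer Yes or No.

Yes

Comparing payoff streams over the 3 periods until play realigns: cooperate → 15(1+δ+…+δ^2); deviate → 20 + 4(δ+…+δ^2).
Cooperation is sustained iff (15−4)(δ+…+δ^2) ≥ 20−15.
δ+…+δ^2 = 7/9·(1−(7/9)^2)/(1−7/9) = 1.3827, and (20−15)/(15−4) = 0.4545.
1.3827 ≥ 0.4545, so cooperation is sustainable.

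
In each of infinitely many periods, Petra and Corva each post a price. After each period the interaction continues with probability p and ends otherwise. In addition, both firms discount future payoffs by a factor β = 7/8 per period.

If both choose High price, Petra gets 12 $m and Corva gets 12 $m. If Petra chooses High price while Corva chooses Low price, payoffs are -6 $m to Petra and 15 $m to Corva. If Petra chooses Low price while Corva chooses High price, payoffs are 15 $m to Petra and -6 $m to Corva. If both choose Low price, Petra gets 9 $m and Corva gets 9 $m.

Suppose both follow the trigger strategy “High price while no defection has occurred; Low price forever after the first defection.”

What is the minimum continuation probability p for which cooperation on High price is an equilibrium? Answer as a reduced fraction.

4/7

Expected continuation weight on next period's payoff is β·p = 7/8·p, which plays the role of the discount factor.
Cooperation requires 7/8·p ≥ (15−12)/(15−9) = 1/2, hence p ≥ 4/7.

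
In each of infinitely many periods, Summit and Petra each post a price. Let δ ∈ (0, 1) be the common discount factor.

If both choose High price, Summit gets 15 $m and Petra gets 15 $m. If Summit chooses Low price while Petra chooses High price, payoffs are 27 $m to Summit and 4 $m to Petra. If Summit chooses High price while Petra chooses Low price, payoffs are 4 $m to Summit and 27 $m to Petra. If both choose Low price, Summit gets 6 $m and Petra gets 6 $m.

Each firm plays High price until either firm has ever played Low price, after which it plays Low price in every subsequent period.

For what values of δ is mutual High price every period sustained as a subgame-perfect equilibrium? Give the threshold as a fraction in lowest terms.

15/(1−δ) ≥ 27 + 6δ/(1−δ)
15 ≥ 27 − 21δ
δ ≥ 12/21 = 4/7.

4/7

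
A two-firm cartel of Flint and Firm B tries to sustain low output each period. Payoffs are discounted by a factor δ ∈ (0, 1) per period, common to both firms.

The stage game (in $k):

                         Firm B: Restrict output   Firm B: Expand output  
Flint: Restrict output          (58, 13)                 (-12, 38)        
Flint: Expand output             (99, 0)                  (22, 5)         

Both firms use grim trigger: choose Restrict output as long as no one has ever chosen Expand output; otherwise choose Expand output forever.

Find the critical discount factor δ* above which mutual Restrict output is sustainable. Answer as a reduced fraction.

For Flint: deviation gain 99−58 = 41, per-period punishment loss 58−22 = 36. IC gives δ ≥ 41/77.
For Firm B: gain 25, loss 8 per period, so δ ≥ 25/33.
The tighter constraint is Firm B's, so cooperation needs δ ≥ 25/33.

25/33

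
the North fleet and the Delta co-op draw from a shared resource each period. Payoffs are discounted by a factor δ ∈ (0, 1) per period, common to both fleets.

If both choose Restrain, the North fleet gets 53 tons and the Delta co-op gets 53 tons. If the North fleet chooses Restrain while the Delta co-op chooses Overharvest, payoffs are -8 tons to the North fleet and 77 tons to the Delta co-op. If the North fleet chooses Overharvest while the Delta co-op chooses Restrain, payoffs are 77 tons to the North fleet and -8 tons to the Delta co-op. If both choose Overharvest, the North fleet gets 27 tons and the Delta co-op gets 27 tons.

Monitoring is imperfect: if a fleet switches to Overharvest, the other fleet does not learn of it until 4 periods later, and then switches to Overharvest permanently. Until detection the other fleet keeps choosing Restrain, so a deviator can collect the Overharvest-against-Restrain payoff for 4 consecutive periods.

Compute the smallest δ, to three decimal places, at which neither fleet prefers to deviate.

0.832

A deviator earns 77 for 4 periods, then 27 forever; cooperating earns 53 forever. Multiplying the IC by (1−δ):
53 ≥ 77(1−δ^4) + 27δ^4, so 50·δ^4 ≥ 24 and δ^4 ≥ 12/25.
δ ≥ (12/25)^(1/4) ≈ 0.832.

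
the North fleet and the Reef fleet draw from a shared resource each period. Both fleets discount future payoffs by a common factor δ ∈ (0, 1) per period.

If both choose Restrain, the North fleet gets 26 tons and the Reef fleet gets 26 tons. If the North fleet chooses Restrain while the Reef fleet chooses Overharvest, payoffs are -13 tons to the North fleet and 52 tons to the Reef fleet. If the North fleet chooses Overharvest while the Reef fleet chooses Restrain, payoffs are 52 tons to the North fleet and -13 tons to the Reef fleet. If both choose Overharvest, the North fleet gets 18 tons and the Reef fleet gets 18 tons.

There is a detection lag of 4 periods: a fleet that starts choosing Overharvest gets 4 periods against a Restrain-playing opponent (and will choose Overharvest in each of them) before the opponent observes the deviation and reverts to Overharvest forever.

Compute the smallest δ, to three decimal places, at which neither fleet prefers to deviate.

Deviating for the 4 undetected periods gains 52−26 = 26 per period over cooperation, then loses 26−18 = 8 per period forever once punishment starts.
Gain: 26(1 + δ + … + δ^3); loss: 8·δ^4/(1−δ).
No profitable deviation ⇔ 26(1−δ^4) ≤ 8·δ^4, i.e. δ^4 ≥ 26/(26+8) = 13/17.
Hence δ ≥ (13/17)^(1/4) ≈ 0.935.

0.935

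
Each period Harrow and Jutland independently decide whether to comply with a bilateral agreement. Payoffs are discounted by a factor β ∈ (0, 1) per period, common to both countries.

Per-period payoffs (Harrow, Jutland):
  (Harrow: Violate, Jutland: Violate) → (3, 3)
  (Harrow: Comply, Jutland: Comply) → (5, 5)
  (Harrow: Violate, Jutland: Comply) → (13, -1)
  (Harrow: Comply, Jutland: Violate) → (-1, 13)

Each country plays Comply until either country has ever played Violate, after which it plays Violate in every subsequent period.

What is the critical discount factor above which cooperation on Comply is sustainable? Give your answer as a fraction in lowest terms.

4/5

5/(1−β) ≥ 13 + 3β/(1−β)
5 ≥ 13 − 10β
β ≥ 8/10 = 4/5.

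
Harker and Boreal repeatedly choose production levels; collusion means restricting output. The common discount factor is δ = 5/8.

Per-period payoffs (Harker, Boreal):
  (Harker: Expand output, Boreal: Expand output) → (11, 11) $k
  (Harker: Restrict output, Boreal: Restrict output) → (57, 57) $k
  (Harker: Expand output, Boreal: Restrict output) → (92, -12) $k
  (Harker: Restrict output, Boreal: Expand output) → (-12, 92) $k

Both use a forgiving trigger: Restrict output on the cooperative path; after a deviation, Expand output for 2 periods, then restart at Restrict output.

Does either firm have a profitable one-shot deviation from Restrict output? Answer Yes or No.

No

IC: δ+…+δ^2 ≥ (92−57)/(57−11) = 35/46.
At δ = 5/8: partial sum = 1.0156 ≥ 0.7609. Cooperation sustainable.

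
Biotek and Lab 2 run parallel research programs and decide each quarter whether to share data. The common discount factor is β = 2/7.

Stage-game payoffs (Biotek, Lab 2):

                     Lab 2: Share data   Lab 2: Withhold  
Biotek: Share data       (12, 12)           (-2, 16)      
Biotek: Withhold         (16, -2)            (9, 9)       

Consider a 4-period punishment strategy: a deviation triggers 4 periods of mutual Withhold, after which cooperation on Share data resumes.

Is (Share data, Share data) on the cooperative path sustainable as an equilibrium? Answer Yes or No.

No

A one-shot deviation gives 16 now, then 9 for 4 periods, then back to 12.
Gain from deviating: (16−12) today; loss: (12−9) in each of the next 4 periods.
No-deviation condition: (12−9)(β+…+β^4) ≥ 16−12, i.e. β+…+β^4 ≥ 4/3.
At β = 2/7: β+…+β^4 = 0.3973 < 1.3333.
So cooperation is not sustainable.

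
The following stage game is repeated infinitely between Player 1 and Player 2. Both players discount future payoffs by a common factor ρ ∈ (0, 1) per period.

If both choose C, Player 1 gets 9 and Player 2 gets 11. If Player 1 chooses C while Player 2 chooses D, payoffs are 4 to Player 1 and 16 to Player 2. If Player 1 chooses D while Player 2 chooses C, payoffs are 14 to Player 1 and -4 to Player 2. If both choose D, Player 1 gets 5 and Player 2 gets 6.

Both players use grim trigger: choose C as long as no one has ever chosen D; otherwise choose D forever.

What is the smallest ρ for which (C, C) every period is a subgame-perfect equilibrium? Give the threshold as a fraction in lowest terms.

Player 1: cooperation gives 9 each period; deviation gives 14 once then 5 forever.
  9/(1−ρ) ≥ 14 + 5ρ/(1−ρ) ⇒ ρ ≥ 5/9.
Player 2: cooperation gives 11 each period; deviation gives 16 once then 6 forever.
  ρ ≥ 5/10 = 1/2.
Both must hold, so the binding constraint is Player 1's: ρ ≥ 5/9.

5/9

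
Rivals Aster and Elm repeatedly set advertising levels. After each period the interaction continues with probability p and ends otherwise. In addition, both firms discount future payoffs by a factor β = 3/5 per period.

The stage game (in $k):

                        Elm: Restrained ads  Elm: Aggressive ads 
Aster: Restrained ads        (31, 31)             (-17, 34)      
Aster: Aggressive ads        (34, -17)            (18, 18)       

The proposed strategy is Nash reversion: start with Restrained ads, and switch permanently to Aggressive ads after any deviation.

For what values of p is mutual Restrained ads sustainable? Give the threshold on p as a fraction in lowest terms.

With continuation probability p and discount β, the effective per-period discount factor is βp.
Grim-trigger IC: βp ≥ (34−31)/(34−18) = 3/16.
So p ≥ (3/16)/(3/5) = 5/16.

5/16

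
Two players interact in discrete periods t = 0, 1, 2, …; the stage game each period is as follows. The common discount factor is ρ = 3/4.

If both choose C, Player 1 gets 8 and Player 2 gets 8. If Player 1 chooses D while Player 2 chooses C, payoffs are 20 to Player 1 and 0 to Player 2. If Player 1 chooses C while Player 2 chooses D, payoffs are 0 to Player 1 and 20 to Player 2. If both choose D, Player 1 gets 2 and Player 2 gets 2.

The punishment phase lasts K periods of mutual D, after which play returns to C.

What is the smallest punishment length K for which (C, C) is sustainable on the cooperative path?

IC: ρ(1−ρ^K)/(1−ρ) ≥ (20−8)/(8−2) = 2.
With ρ = 3/4: need 1 − ρ^K ≥ 2·(1−3/4)/(3/4), i.e. ρ^K ≤ 0.3333.
Since (3/4)^3 = 0.4219 and (3/4)^4 = 0.3164, the smallest such K is 4.

4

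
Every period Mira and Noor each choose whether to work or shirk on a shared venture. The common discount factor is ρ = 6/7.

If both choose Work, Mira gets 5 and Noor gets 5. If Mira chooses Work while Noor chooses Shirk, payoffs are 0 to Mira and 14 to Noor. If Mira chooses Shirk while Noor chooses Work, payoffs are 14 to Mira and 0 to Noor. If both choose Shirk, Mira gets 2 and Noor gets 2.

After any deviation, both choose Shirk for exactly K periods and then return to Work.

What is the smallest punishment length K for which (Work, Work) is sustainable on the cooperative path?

5

Need Σ_{k=1}^{K} ρ^k ≥ (14−5)/(5−2) = 3.0000 at ρ = 6/7.
At K = 4 the sum is 2.7613 < 3.0000; at K = 5 it is 3.2240 ≥ 3.0000.
So the minimum punishment length is K = 5.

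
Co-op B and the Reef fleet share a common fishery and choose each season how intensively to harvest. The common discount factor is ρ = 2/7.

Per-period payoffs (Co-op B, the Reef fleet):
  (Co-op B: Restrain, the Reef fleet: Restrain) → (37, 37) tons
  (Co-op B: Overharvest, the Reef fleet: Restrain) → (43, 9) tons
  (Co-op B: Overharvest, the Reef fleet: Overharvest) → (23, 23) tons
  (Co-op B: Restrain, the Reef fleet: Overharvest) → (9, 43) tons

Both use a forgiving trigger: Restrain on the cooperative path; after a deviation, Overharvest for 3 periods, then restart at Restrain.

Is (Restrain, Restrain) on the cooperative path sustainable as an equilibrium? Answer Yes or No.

IC: ρ+…+ρ^3 ≥ (43−37)/(37−23) = 3/7.
At ρ = 2/7: partial sum = 0.3907 < 0.4286. Cooperation not sustainable.

No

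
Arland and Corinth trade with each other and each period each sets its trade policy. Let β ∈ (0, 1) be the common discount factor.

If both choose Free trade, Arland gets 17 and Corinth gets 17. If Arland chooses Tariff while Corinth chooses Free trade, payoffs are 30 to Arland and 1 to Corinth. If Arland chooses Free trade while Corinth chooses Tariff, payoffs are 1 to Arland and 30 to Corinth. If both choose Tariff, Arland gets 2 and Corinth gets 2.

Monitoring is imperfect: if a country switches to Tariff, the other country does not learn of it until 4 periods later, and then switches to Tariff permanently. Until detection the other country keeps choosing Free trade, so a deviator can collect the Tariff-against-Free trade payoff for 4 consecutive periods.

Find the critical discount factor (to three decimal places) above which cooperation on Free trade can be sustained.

The best deviation is to choose Tariff for all 4 undetected periods, earning 30 each, then 2 forever once detected.
Deviation value: 30(1−β^4)/(1−β) + 2β^4/(1−β); cooperation value: 17/(1−β).
IC: 17 ≥ 30(1−β^4) + 2β^4 = 30 − 28β^4.
So β^4 ≥ 13/28, giving β ≥ (13/28)^(1/4) ≈ 0.825.

0.825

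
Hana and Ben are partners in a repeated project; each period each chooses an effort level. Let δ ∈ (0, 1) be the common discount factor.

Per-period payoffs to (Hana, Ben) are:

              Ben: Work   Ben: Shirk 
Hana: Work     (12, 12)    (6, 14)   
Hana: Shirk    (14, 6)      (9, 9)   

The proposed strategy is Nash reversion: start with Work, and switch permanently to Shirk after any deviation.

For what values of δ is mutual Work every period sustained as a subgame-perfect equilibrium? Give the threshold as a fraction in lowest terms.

Under grim trigger the critical discount factor is (T−C)/(T−P) with T = 14, C = 12, P = 9.
δ* = (14−12)/(14−9) = 2/5.

2/5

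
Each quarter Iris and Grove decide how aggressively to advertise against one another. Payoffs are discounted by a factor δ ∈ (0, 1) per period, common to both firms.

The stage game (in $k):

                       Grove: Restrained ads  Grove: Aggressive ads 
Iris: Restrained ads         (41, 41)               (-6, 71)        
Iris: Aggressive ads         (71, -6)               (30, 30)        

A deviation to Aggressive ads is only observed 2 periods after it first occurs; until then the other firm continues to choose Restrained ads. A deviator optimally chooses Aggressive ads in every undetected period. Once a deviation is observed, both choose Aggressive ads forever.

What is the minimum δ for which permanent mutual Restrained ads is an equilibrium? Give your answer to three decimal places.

0.855

Deviating for the 2 undetected periods gains 71−41 = 30 per period over cooperation, then loses 41−30 = 11 per period forever once punishment starts.
Gain: 30(1 + δ + … + δ^1); loss: 11·δ^2/(1−δ).
No profitable deviation ⇔ 30(1−δ^2) ≤ 11·δ^2, i.e. δ^2 ≥ 30/(30+11) = 30/41.
Hence δ ≥ (30/41)^(1/2) ≈ 0.855.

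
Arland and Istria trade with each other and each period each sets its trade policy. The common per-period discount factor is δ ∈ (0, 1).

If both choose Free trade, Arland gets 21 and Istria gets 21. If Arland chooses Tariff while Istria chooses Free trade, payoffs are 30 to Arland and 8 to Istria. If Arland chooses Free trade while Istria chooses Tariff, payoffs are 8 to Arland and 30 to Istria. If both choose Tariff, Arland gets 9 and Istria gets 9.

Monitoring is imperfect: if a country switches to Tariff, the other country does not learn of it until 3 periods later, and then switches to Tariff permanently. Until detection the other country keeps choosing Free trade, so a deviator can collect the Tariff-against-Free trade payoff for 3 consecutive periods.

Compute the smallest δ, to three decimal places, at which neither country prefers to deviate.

A deviator earns 30 for 3 periods, then 9 forever; cooperating earns 21 forever. Multiplying the IC by (1−δ):
21 ≥ 30(1−δ^3) + 9δ^3, so 21·δ^3 ≥ 9 and δ^3 ≥ 3/7.
δ ≥ (3/7)^(1/3) ≈ 0.754.

0.754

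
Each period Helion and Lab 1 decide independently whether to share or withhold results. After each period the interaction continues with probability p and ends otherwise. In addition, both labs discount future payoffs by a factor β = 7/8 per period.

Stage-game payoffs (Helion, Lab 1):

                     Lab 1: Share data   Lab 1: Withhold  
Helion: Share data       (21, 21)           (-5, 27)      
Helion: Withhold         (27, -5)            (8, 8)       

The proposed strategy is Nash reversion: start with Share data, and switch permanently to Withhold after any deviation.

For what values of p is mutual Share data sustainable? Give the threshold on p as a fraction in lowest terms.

With continuation probability p and discount β, the effective per-period discount factor is βp.
Grim-trigger IC: βp ≥ (27−21)/(27−8) = 6/19.
So p ≥ (6/19)/(7/8) = 48/133.

48/133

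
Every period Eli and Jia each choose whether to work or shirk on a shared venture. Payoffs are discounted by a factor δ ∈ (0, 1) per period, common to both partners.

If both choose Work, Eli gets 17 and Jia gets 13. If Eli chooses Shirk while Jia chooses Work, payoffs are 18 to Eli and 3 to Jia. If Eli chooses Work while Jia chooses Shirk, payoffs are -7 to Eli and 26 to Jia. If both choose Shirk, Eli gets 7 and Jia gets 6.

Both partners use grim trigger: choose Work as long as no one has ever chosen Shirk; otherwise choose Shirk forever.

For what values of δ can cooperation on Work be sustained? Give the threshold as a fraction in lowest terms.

For Eli: deviation gain 18−17 = 1, per-period punishment loss 17−7 = 10. IC gives δ ≥ 1/11.
For Jia: gain 13, loss 7 per period, so δ ≥ 13/20.
The tighter constraint is Jia's, so cooperation needs δ ≥ 13/20.

13/20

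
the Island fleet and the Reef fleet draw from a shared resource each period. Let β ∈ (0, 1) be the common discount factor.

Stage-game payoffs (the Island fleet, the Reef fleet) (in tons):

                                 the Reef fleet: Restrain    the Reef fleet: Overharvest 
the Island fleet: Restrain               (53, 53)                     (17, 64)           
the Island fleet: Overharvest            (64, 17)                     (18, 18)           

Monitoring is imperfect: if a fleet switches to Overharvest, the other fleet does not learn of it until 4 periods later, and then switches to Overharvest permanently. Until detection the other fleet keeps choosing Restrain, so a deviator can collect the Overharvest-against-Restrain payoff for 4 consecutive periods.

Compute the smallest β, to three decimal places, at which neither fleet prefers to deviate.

0.699

Deviating for the 4 undetected periods gains 64−53 = 11 per period over cooperation, then loses 53−18 = 35 per period forever once punishment starts.
Gain: 11(1 + β + … + β^3); loss: 35·β^4/(1−β).
No profitable deviation ⇔ 11(1−β^4) ≤ 35·β^4, i.e. β^4 ≥ 11/(11+35) = 11/46.
Hence β ≥ (11/46)^(1/4) ≈ 0.699.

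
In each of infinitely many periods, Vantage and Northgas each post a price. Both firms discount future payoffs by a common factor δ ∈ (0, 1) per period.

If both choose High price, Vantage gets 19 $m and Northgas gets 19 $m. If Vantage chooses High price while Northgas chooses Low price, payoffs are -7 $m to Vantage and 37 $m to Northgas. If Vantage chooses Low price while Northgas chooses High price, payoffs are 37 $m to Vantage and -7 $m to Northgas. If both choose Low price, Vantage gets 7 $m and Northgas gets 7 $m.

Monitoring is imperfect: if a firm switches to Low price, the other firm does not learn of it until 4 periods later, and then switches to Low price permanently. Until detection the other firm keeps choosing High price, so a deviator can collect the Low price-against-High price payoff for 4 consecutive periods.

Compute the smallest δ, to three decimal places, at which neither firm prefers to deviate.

0.880

A deviator earns 37 for 4 periods, then 7 forever; cooperating earns 19 forever. Multiplying the IC by (1−δ):
19 ≥ 37(1−δ^4) + 7δ^4, so 30·δ^4 ≥ 18 and δ^4 ≥ 3/5.
δ ≥ (3/5)^(1/4) ≈ 0.880.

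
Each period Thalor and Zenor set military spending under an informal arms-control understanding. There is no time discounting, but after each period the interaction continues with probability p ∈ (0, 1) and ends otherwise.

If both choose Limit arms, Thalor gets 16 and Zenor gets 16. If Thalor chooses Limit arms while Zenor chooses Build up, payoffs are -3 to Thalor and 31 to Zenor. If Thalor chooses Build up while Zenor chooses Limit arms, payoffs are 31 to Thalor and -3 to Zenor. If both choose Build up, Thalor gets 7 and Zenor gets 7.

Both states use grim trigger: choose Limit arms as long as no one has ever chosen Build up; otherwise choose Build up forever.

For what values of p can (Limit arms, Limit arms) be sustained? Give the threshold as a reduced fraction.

Expected cooperation value is 16 + p·16 + p²·16 + … = 16/(1−p); deviation gives 31 + p·7/(1−p).
16 ≥ 31(1−p) + 7p ⇒ 24p ≥ 15 ⇒ p ≥ 15/24 = 5/8.

5/8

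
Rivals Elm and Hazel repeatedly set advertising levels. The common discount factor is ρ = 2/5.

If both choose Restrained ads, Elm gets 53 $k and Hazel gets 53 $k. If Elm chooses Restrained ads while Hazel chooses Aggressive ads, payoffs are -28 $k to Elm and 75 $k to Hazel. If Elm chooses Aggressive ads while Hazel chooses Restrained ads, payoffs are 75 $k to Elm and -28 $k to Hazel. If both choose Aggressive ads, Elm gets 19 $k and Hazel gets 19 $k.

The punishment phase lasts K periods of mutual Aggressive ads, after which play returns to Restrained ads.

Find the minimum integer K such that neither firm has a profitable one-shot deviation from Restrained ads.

4

No profitable deviation requires (53−19)(ρ+…+ρ^K) ≥ 75−53, i.e. ρ+…+ρ^K ≥ 11/17 ≈ 0.6471.
With ρ = 2/5, the partial sums are K=1: 0.4000, K=2: 0.5600, K=3: 0.6240, K=4: 0.6496.
K = 4 is the first length at which the sum reaches 0.6471.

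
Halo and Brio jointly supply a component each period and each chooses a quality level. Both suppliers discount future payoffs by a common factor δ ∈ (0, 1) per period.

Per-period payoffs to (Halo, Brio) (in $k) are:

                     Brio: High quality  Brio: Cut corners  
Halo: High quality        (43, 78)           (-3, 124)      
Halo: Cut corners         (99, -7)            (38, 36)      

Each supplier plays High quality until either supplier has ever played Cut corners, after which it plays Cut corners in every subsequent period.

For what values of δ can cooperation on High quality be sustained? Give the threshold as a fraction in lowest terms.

56/61

Halo's threshold: (99−43)/(99−38) = 56/61.
Brio's threshold: (124−78)/(124−36) = 23/44.
56/61 > 23/44, so Halo binds and δ* = 56/61.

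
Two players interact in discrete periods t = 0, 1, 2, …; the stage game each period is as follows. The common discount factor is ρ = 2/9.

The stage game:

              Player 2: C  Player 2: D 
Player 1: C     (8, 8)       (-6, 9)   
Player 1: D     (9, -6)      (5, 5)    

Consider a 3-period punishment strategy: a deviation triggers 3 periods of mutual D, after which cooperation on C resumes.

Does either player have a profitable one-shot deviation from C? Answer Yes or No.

Yes

A one-shot deviation gives 9 now, then 5 for 3 periods, then back to 8.
Gain from deviating: (9−8) today; loss: (8−5) in each of the next 3 periods.
No-deviation condition: (8−5)(ρ+…+ρ^3) ≥ 9−8, i.e. ρ+…+ρ^3 ≥ 1/3.
At ρ = 2/9: ρ+…+ρ^3 = 0.2826 < 0.3333.
So cooperation is not sustainable.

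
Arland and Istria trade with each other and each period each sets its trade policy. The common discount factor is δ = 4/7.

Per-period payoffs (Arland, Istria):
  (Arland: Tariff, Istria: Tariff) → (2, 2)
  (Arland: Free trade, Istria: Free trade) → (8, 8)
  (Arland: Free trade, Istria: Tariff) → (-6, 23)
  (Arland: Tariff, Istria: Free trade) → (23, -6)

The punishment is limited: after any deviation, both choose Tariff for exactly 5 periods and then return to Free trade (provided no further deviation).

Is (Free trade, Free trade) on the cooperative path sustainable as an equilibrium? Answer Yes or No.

A one-shot deviation gives 23 now, then 2 for 5 periods, then back to 8.
Gain from deviating: (23−8) today; loss: (8−2) in each of the next 5 periods.
No-deviation condition: (8−2)(δ+…+δ^5) ≥ 23−8, i.e. δ+…+δ^5 ≥ 5/2.
At δ = 4/7: δ+…+δ^5 = 1.2521 < 2.5000.
So cooperation is not sustainable.

No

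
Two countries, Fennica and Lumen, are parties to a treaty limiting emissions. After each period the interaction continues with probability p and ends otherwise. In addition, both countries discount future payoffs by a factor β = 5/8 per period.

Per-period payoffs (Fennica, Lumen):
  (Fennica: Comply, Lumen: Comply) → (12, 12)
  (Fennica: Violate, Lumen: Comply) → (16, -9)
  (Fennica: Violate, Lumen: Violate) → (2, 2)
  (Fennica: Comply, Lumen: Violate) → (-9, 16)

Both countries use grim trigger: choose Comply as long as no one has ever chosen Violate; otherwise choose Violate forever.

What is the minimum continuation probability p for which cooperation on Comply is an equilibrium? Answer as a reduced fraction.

Expected continuation weight on next period's payoff is β·p = 5/8·p, which plays the role of the discount factor.
Cooperation requires 5/8·p ≥ (16−12)/(16−2) = 2/7, hence p ≥ 16/35.

16/35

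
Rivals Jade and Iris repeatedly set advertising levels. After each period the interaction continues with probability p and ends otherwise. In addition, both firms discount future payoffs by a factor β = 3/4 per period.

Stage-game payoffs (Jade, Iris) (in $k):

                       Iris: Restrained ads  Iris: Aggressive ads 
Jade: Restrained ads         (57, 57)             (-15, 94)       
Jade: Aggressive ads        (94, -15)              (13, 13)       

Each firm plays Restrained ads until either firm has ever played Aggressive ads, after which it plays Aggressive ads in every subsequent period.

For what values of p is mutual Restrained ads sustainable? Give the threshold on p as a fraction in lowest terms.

148/243

Expected continuation weight on next period's payoff is β·p = 3/4·p, which plays the role of the discount factor.
Cooperation requires 3/4·p ≥ (94−57)/(94−13) = 37/81, hence p ≥ 148/243.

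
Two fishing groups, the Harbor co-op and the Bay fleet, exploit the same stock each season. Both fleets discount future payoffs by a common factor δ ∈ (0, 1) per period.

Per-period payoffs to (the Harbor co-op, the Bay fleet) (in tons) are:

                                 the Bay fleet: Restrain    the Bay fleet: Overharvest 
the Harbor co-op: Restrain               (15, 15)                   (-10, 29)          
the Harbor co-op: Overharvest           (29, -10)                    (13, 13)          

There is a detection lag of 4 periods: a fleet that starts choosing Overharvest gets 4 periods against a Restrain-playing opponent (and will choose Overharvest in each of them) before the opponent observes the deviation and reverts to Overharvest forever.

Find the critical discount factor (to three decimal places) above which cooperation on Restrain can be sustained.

The best deviation is to choose Overharvest for all 4 undetected periods, earning 29 each, then 13 forever once detected.
Deviation value: 29(1−δ^4)/(1−δ) + 13δ^4/(1−δ); cooperation value: 15/(1−δ).
IC: 15 ≥ 29(1−δ^4) + 13δ^4 = 29 − 16δ^4.
So δ^4 ≥ 14/16 = 7/8, giving δ ≥ (7/8)^(1/4) ≈ 0.967.

0.967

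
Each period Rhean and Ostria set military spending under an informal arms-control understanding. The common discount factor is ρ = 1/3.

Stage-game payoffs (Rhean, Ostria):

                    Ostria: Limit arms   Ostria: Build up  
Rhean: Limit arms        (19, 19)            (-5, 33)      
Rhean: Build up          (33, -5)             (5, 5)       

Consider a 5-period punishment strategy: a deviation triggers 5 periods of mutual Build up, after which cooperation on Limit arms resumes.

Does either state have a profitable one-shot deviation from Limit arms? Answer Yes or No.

Yes

A one-shot deviation gives 33 now, then 5 for 5 periods, then back to 19.
Gain from deviating: (33−19) today; loss: (19−5) in each of the next 5 periods.
No-deviation condition: (19−5)(ρ+…+ρ^5) ≥ 33−19, i.e. ρ+…+ρ^5 ≥ 1.
At ρ = 1/3: ρ+…+ρ^5 = 0.4979 < 1.0000.
So cooperation is not sustainable.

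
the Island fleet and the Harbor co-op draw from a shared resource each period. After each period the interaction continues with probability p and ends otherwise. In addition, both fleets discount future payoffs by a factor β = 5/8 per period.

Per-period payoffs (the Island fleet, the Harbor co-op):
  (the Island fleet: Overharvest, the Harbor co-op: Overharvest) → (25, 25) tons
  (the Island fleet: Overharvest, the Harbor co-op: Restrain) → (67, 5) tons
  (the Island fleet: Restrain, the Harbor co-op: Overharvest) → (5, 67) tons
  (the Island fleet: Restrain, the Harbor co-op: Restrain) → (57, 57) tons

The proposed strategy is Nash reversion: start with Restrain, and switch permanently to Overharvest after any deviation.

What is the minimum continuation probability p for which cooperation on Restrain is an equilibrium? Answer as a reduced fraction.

Expected continuation weight on next period's payoff is β·p = 5/8·p, which plays the role of the discount factor.
Cooperation requires 5/8·p ≥ (67−57)/(67−25) = 5/21, hence p ≥ 8/21.

8/21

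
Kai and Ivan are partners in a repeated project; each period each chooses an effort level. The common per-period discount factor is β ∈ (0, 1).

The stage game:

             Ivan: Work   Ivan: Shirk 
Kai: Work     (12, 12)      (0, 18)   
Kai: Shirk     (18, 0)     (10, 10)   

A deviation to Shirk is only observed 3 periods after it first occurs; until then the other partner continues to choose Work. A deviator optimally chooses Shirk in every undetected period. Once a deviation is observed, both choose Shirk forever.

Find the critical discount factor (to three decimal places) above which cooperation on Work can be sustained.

0.909

The best deviation is to choose Shirk for all 3 undetected periods, earning 18 each, then 10 forever once detected.
Deviation value: 18(1−β^3)/(1−β) + 10β^3/(1−β); cooperation value: 12/(1−β).
IC: 12 ≥ 18(1−β^3) + 10β^3 = 18 − 8β^3.
So β^3 ≥ 6/8 = 3/4, giving β ≥ (3/4)^(1/3) ≈ 0.909.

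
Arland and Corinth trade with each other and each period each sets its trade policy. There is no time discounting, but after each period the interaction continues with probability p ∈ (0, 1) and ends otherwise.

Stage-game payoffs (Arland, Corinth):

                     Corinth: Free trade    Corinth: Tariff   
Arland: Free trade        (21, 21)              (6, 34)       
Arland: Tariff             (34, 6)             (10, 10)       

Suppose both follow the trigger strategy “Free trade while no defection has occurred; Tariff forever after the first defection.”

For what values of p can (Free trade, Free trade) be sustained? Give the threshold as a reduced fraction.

With no time discounting, the continuation probability p plays the role of the discount factor.
Grim-trigger IC: 21/(1−p) ≥ 34 + 10p/(1−p) ⇒ p ≥ (34−21)/(34−10) = 13/24.

13/24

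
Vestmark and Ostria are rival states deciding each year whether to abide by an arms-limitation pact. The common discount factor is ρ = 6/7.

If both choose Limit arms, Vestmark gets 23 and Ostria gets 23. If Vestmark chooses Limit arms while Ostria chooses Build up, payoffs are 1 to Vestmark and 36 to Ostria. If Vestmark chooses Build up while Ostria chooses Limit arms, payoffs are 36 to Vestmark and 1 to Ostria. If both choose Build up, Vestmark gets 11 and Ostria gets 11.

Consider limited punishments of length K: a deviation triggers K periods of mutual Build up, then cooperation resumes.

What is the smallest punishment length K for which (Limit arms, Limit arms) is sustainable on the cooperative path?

Need Σ_{k=1}^{K} ρ^k ≥ (36−23)/(23−11) = 1.0833 at ρ = 6/7.
At K = 1 the sum is 0.8571 < 1.0833; at K = 2 it is 1.5918 ≥ 1.0833.
So the minimum punishment length is K = 2.

2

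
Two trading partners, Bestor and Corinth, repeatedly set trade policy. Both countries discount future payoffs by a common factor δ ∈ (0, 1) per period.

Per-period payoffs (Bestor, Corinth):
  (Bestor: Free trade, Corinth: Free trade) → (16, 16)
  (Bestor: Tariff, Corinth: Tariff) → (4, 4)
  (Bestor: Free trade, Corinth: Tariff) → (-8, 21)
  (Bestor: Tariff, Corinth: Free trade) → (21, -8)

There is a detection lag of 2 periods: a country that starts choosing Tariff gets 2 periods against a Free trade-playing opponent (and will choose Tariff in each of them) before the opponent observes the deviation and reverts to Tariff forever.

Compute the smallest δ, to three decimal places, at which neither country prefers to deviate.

The best deviation is to choose Tariff for all 2 undetected periods, earning 21 each, then 4 forever once detected.
Deviation value: 21(1−δ^2)/(1−δ) + 4δ^2/(1−δ); cooperation value: 16/(1−δ).
IC: 16 ≥ 21(1−δ^2) + 4δ^2 = 21 − 17δ^2.
So δ^2 ≥ 5/17, giving δ ≥ (5/17)^(1/2) ≈ 0.542.

0.542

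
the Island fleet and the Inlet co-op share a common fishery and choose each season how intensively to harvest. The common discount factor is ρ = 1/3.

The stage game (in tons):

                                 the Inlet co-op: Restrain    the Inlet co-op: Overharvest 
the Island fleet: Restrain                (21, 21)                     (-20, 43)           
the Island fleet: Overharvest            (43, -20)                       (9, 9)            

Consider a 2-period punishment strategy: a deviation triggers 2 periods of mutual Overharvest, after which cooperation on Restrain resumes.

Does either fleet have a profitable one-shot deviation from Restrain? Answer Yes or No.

A one-shot deviation gives 43 now, then 9 for 2 periods, then back to 21.
Gain from deviating: (43−21) today; loss: (21−9) in each of the next 2 periods.
No-deviation condition: (21−9)(ρ+…+ρ^2) ≥ 43−21, i.e. ρ+…+ρ^2 ≥ 11/6.
At ρ = 1/3: ρ+…+ρ^2 = 0.4444 < 1.8333.
So cooperation is not sustainable.

Yes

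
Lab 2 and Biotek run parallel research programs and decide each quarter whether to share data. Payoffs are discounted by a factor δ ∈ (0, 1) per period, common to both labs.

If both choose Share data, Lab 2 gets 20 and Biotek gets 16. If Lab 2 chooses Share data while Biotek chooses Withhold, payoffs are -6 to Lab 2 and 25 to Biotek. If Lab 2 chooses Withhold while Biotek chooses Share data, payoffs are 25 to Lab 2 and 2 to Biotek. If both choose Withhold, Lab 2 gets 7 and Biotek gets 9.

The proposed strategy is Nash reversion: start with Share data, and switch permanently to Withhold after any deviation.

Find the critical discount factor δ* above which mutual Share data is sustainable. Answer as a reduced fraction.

9/16

Lab 2: cooperation gives 20 each period; deviation gives 25 once then 7 forever.
  20/(1−δ) ≥ 25 + 7δ/(1−δ) ⇒ δ ≥ 5/18.
Biotek: cooperation gives 16 each period; deviation gives 25 once then 9 forever.
  δ ≥ 9/16.
Both must hold, so the binding constraint is Biotek's: δ ≥ 9/16.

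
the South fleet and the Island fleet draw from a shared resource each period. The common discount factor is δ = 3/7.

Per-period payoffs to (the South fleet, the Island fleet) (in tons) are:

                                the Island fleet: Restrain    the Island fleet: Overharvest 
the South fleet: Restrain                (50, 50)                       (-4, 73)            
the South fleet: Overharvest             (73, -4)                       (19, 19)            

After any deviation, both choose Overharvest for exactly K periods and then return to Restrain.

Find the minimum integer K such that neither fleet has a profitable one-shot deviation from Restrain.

6

No profitable deviation requires (50−19)(δ+…+δ^K) ≥ 73−50, i.e. δ+…+δ^K ≥ 23/31 ≈ 0.7419.
With δ = 3/7, the partial sums are K=1: 0.4286, K=2: 0.6122, K=3: 0.6910, K=4: 0.7247, K=5: 0.7392, K=6: 0.7454.
K = 6 is the first length at which the sum reaches 0.7419.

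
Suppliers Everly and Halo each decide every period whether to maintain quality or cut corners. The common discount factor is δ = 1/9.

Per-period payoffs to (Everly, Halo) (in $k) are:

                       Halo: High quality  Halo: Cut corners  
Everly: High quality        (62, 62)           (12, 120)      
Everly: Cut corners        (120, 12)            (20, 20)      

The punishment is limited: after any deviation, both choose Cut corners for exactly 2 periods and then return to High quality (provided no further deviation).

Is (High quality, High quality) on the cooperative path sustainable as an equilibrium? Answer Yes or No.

A one-shot deviation gives 120 now, then 20 for 2 periods, then back to 62.
Gain from deviating: (120−62) today; loss: (62−20) in each of the next 2 periods.
No-deviation condition: (62−20)(δ+…+δ^2) ≥ 120−62, i.e. δ+…+δ^2 ≥ 29/21.
At δ = 1/9: δ+…+δ^2 = 0.1235 < 1.3810.
So cooperation is not sustainable.

No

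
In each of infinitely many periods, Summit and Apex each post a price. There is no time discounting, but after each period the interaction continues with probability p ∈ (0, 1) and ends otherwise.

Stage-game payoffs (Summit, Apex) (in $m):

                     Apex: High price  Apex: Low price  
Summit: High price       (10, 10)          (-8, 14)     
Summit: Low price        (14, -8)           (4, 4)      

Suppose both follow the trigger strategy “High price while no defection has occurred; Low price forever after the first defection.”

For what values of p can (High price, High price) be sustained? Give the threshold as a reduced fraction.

2/5

Expected cooperation value is 10 + p·10 + p²·10 + … = 10/(1−p); deviation gives 14 + p·4/(1−p).
10 ≥ 14(1−p) + 4p ⇒ 10p ≥ 4 ⇒ p ≥ 4/10 = 2/5.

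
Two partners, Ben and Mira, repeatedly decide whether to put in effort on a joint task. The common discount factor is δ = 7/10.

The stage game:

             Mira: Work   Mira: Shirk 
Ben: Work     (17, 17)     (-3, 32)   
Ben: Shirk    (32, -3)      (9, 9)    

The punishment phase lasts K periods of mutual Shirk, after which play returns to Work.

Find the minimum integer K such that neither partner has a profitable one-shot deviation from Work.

No profitable deviation requires (17−9)(δ+…+δ^K) ≥ 32−17, i.e. δ+…+δ^K ≥ 15/8 ≈ 1.8750.
With δ = 7/10, the partial sums are K=1: 0.7000, K=2: 1.1900, K=3: 1.5330, K=4: 1.7731, K=5: 1.9412.
K = 5 is the first length at which the sum reaches 1.8750.

5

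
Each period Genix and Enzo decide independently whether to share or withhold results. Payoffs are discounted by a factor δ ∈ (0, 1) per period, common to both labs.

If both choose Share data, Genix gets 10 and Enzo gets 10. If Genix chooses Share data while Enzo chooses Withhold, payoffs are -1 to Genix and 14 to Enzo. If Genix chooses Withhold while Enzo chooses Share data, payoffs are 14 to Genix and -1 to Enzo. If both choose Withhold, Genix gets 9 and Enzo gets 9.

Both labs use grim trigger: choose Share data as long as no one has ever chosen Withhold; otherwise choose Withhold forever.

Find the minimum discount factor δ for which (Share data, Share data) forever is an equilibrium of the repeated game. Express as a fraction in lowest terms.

4/5

One-period gain from deviating is 14 − 10 = 4. The loss is 10 − 9 = 1 in every subsequent period, with present value 1·δ/(1−δ).
Deviation is unprofitable when 1·δ/(1−δ) ≥ 4, i.e. δ/(1−δ) ≥ 4.
Equivalently δ ≥ 4/(4+1) = 4/5.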